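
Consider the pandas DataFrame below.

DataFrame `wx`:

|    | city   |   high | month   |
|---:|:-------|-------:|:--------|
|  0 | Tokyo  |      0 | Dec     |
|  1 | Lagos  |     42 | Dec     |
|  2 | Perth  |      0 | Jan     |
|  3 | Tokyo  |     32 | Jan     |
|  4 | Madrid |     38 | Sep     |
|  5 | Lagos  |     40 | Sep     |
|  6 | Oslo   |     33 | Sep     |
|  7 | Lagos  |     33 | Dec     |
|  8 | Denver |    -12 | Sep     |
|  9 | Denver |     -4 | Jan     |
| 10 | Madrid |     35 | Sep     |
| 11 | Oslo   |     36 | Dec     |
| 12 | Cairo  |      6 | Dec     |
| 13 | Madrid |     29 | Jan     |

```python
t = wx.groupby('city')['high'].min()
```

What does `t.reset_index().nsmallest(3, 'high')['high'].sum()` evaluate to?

group by city, min of high:
city
Cairo      6
Denver   -12
Lagos     33
Madrid    29
Oslo      33
Perth      0
Tokyo      0
Name: high, dtype: int64
reset_index():
     city  high
0   Cairo     6
1  Denver   -12
2   Lagos    33
3  Madrid    29
4    Oslo    33
5   Perth     0
6   Tokyo     0
take 3 rows with smallest high:
     city  high
1  Denver   -12
5   Perth     0
6   Tokyo     0
The sum of column 'high' is -12.

-12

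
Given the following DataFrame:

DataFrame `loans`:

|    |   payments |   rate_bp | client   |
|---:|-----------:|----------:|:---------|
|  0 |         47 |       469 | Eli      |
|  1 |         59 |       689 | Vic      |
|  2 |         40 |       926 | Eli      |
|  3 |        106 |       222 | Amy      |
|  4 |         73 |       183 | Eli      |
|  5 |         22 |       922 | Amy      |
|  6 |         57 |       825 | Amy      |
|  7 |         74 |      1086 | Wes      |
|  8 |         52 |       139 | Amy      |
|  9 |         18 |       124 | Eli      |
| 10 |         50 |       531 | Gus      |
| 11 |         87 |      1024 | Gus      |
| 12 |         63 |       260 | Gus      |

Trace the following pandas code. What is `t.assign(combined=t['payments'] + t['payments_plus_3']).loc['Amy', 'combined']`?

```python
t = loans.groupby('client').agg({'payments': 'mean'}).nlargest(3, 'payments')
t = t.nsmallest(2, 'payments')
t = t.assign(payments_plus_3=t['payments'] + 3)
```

group by client, mean of payments:
         payments
client           
Amy     59.250000
Eli     44.500000
Gus     66.666667
Vic     59.000000
Wes     74.000000
take 3 rows with largest payments:
         payments
client           
Wes     74.000000
Gus     66.666667
Amy     59.250000
take 2 rows with smallest payments:
         payments
client           
Amy     59.250000
Gus     66.666667
add column payments_plus_3 = t['payments'] + 3:
         payments  payments_plus_3
client                            
Amy     59.250000        62.250000
Gus     66.666667        69.666667
add column combined = t['payments'] + t['payments_plus_3']:
         payments  payments_plus_3    combined
client                                        
Amy     59.250000        62.250000  121.500000
Gus     66.666667        69.666667  136.333333
So loc['Amy', 'combined'] = 121.5.

121.5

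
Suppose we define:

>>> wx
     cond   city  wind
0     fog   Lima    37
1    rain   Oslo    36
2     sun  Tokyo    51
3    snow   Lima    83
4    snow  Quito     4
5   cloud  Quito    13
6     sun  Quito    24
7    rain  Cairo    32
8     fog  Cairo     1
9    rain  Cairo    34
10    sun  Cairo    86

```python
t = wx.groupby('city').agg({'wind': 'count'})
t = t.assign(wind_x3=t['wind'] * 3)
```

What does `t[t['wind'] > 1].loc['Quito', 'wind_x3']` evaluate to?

9

group by city, count of wind:
       wind
city       
Cairo     4
Lima      2
Oslo      1
Quito     3
Tokyo     1
add column wind_x3 = t['wind'] * 3:
       wind  wind_x3
city                
Cairo     4       12
Lima      2        6
Oslo      1        3
Quito     3        9
Tokyo     1        3
filter rows where wind > 1:
       wind  wind_x3
city                
Cairo     4       12
Lima      2        6
Quito     3        9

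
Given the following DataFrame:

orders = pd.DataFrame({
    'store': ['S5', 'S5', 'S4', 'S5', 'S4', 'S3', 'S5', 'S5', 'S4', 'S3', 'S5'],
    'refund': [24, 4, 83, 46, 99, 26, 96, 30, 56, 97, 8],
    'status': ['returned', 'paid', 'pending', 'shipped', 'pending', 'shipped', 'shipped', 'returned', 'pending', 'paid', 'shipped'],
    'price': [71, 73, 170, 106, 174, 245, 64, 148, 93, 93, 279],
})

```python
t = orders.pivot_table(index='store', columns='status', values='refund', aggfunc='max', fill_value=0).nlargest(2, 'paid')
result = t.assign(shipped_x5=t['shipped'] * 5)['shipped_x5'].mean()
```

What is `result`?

305.0

pivot: rows=store, cols=status, max(refund):
status  paid  pending  returned  shipped
store                                   
S3        97        0         0       26
S4         0       99         0        0
S5         4        0        30       96
take 2 rows with largest paid:
status  paid  pending  returned  shipped
store                                   
S3        97        0         0       26
S5         4        0        30       96
add column shipped_x5 = t['shipped'] * 5:
status  paid  pending  returned  shipped  shipped_x5
store                                               
S3        97        0         0       26         130
S5         4        0        30       96         480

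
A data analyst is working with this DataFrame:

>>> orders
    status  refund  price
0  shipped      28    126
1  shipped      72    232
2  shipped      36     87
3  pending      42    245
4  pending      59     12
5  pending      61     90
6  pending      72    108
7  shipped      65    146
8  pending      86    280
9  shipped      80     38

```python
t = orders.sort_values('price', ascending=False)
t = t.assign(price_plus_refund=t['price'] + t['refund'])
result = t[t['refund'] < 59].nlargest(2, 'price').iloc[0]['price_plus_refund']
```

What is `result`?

287

sort by price descending:
    status  refund  price
8  pending      86    280
3  pending      42    245
1  shipped      72    232
7  shipped      65    146
0  shipped      28    126
6  pending      72    108
5  pending      61     90
2  shipped      36     87
9  shipped      80     38
4  pending      59     12
add column price_plus_refund = t['price'] + t['refund']:
    status  refund  price  price_plus_refund
8  pending      86    280                366
3  pending      42    245                287
1  shipped      72    232                304
7  shipped      65    146                211
0  shipped      28    126                154
6  pending      72    108                180
5  pending      61     90                151
2  shipped      36     87                123
9  shipped      80     38                118
4  pending      59     12                 71
filter rows where refund < 59:
    status  refund  price  price_plus_refund
3  pending      42    245                287
0  shipped      28    126                154
2  shipped      36     87                123
take 2 rows with largest price:
    status  refund  price  price_plus_refund
3  pending      42    245                287
0  shipped      28    126                154
value at position 0, column 'price_plus_refund' → 287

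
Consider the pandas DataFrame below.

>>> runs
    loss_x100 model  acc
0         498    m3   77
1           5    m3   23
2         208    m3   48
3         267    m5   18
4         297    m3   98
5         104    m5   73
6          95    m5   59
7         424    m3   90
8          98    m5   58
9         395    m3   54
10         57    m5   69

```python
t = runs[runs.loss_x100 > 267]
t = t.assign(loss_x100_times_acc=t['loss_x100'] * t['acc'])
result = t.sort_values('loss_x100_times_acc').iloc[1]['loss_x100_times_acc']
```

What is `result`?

29106

filter rows where loss_x100 > 267:
   loss_x100 model  acc
0        498    m3   77
4        297    m3   98
7        424    m3   90
9        395    m3   54
add column loss_x100_times_acc = t['loss_x100'] * t['acc']:
   loss_x100 model  acc  loss_x100_times_acc
0        498    m3   77                38346
4        297    m3   98                29106
7        424    m3   90                38160
9        395    m3   54                21330
sort by loss_x100_times_acc:
   loss_x100 model  acc  loss_x100_times_acc
9        395    m3   54                21330
4        297    m3   98                29106
7        424    m3   90                38160
0        498    m3   77                38346
So iloc[1]['loss_x100_times_acc'] = 29106.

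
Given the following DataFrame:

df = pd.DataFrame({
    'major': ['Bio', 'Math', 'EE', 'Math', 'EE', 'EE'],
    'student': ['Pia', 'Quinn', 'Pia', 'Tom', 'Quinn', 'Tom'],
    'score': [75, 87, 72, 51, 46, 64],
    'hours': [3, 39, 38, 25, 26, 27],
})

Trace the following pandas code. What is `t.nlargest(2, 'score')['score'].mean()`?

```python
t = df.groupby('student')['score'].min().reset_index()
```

61.5

group by student, min of score:
student
Pia      72
Quinn    46
Tom      51
Name: score, dtype: int64
reset_index():
  student  score
0     Pia     72
1   Quinn     46
2     Tom     51
take 2 rows with largest score:
  student  score
0     Pia     72
2     Tom     51
So mean() = 61.5.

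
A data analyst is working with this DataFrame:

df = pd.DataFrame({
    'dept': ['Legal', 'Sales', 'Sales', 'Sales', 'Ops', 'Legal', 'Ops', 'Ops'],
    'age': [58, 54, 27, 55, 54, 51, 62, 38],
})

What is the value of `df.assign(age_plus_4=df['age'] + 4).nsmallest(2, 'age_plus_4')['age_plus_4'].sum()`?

add column age_plus_4 = df['age'] + 4:
    dept  age  age_plus_4
0  Legal   58          62
1  Sales   54          58
2  Sales   27          31
3  Sales   55          59
4    Ops   54          58
5  Legal   51          55
6    Ops   62          66
7    Ops   38          42
take 2 rows with smallest age_plus_4:
    dept  age  age_plus_4
2  Sales   27          31
7    Ops   38          42
Taking the sum of column 'age_plus_4' gives 73.

73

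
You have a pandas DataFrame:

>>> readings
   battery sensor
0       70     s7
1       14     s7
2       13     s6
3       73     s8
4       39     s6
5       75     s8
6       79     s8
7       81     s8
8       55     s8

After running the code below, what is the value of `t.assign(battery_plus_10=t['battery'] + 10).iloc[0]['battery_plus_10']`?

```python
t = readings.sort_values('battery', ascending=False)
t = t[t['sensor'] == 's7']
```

80

sort by battery descending:
   battery sensor
7       81     s8
6       79     s8
5       75     s8
3       73     s8
0       70     s7
8       55     s8
4       39     s6
1       14     s7
2       13     s6
filter rows where sensor == 's7':
   battery sensor
0       70     s7
1       14     s7
add column battery_plus_10 = t['battery'] + 10:
   battery sensor  battery_plus_10
0       70     s7               80
1       14     s7               24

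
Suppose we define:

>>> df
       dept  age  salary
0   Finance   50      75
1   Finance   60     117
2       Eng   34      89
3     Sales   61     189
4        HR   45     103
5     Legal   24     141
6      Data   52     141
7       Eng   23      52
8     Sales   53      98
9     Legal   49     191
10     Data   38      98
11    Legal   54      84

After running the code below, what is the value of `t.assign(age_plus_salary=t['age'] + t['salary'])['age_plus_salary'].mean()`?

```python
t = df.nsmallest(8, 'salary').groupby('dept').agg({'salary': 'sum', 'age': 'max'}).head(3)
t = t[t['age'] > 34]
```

194.0

take 8 rows with smallest salary:
       dept  age  salary
7       Eng   23      52
0   Finance   50      75
11    Legal   54      84
2       Eng   34      89
8     Sales   53      98
10     Data   38      98
4        HR   45     103
1   Finance   60     117
group by dept: sum(salary), max(age):
         salary  age
dept                
Data         98   38
Eng         141   34
Finance     192   60
HR          103   45
Legal        84   54
Sales        98   53
take first 3 rows:
         salary  age
dept                
Data         98   38
Eng         141   34
Finance     192   60
filter rows where age > 34:
         salary  age
dept                
Data         98   38
Finance     192   60
add column age_plus_salary = t['age'] + t['salary']:
         salary  age  age_plus_salary
dept                                 
Data         98   38              136
Finance     192   60              252
So mean() = 194.0.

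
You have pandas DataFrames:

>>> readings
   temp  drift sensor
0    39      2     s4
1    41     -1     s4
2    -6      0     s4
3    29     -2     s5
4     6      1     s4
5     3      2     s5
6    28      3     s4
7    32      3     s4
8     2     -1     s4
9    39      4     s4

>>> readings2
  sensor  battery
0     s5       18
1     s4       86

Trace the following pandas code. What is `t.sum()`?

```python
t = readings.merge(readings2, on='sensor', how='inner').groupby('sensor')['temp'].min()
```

merge on 'sensor' (how='inner') → 10 rows:
   temp  drift sensor  battery
0    39      2     s4       86
1    41     -1     s4       86
2    -6      0     s4       86
3    29     -2     s5       18
4     6      1     s4       86
5     3      2     s5       18
6    28      3     s4       86
7    32      3     s4       86
8     2     -1     s4       86
9    39      4     s4       86
group by sensor, min of temp:
sensor
s4   -6
s5    3
Name: temp, dtype: int64
The sum of the resulting series is -3.

-3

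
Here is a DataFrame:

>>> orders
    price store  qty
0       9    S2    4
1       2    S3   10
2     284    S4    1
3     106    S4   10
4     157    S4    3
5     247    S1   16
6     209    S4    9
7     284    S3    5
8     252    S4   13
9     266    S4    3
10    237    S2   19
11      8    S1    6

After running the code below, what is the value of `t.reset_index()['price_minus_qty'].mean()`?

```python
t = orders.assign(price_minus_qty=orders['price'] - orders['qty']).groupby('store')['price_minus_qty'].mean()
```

142.333333333

add column price_minus_qty = orders['price'] - orders['qty']:
    price store  qty  price_minus_qty
0       9    S2    4                5
1       2    S3   10               -8
2     284    S4    1              283
3     106    S4   10               96
4     157    S4    3              154
5     247    S1   16              231
6     209    S4    9              200
7     284    S3    5              279
8     252    S4   13              239
9     266    S4    3              263
10    237    S2   19              218
11      8    S1    6                2
group by store, mean of price_minus_qty:
store
S1    116.500000
S2    111.500000
S3    135.500000
S4    205.833333
Name: price_minus_qty, dtype: float64
reset_index():
  store  price_minus_qty
0    S1       116.500000
1    S2       111.500000
2    S3       135.500000
3    S4       205.833333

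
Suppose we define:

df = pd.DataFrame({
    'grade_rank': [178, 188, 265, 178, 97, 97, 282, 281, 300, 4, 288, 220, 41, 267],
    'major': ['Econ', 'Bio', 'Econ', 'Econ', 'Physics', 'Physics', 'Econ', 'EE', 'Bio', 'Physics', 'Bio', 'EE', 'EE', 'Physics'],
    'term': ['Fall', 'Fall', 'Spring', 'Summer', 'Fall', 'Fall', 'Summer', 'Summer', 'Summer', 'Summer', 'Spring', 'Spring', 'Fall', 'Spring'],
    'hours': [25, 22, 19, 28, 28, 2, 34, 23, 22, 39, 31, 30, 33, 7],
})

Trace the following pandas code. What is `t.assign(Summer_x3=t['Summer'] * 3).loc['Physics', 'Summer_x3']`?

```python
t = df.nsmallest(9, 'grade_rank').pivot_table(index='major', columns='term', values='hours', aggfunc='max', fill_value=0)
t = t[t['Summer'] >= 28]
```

117

take 9 rows with smallest grade_rank:
    grade_rank    major    term  hours
9            4  Physics  Summer     39
12          41       EE    Fall     33
4           97  Physics    Fall     28
5           97  Physics    Fall      2
0          178     Econ    Fall     25
3          178     Econ  Summer     28
1          188      Bio    Fall     22
11         220       EE  Spring     30
2          265     Econ  Spring     19
pivot: rows=major, cols=term, max(hours):
term     Fall  Spring  Summer
major                        
Bio        22       0       0
EE         33      30       0
Econ       25      19      28
Physics    28       0      39
filter rows where Summer >= 28:
term     Fall  Spring  Summer
major                        
Econ       25      19      28
Physics    28       0      39
add column Summer_x3 = t['Summer'] * 3:
term     Fall  Spring  Summer  Summer_x3
major                                   
Econ       25      19      28         84
Physics    28       0      39        117
Finally, value at row 'Physics', column 'Summer_x3' = 117.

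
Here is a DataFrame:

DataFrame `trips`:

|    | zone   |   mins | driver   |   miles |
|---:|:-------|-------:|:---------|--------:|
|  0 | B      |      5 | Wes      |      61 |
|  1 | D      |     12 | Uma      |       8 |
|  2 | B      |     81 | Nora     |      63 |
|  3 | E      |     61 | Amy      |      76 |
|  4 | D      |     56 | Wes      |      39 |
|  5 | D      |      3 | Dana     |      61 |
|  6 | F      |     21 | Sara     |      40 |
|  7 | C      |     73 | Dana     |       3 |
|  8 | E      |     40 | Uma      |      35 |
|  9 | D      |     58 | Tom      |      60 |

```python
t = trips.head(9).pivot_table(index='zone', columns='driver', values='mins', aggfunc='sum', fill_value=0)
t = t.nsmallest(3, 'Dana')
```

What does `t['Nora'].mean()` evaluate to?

take first 9 rows:
  zone  mins driver  miles
0    B     5    Wes     61
1    D    12    Uma      8
2    B    81   Nora     63
3    E    61    Amy     76
4    D    56    Wes     39
5    D     3   Dana     61
6    F    21   Sara     40
7    C    73   Dana      3
8    E    40    Uma     35
pivot: rows=zone, cols=driver, sum(mins):
driver  Amy  Dana  Nora  Sara  Uma  Wes
zone                                   
B         0     0    81     0    0    5
C         0    73     0     0    0    0
D         0     3     0     0   12   56
E        61     0     0     0   40    0
F         0     0     0    21    0    0
take 3 rows with smallest Dana:
driver  Amy  Dana  Nora  Sara  Uma  Wes
zone                                   
B         0     0    81     0    0    5
E        61     0     0     0   40    0
F         0     0     0    21    0    0

27.0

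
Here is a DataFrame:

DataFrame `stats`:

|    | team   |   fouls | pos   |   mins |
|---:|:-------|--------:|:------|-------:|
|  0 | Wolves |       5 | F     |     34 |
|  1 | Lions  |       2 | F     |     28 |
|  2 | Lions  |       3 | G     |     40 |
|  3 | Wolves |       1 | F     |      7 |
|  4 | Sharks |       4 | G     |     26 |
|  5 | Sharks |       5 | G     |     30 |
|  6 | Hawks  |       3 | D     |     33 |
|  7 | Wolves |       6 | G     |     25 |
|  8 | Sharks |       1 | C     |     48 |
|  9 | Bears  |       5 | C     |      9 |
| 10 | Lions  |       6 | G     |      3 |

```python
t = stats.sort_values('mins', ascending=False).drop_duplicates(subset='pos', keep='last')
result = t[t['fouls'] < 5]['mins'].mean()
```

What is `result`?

sort by mins descending:
      team  fouls pos  mins
8   Sharks      1   C    48
2    Lions      3   G    40
0   Wolves      5   F    34
6    Hawks      3   D    33
5   Sharks      5   G    30
1    Lions      2   F    28
4   Sharks      4   G    26
7   Wolves      6   G    25
9    Bears      5   C     9
3   Wolves      1   F     7
10   Lions      6   G     3
drop duplicate pos (keep=last):
      team  fouls pos  mins
6    Hawks      3   D    33
9    Bears      5   C     9
3   Wolves      1   F     7
10   Lions      6   G     3
filter rows where fouls < 5:
     team  fouls pos  mins
6   Hawks      3   D    33
3  Wolves      1   F     7

20.0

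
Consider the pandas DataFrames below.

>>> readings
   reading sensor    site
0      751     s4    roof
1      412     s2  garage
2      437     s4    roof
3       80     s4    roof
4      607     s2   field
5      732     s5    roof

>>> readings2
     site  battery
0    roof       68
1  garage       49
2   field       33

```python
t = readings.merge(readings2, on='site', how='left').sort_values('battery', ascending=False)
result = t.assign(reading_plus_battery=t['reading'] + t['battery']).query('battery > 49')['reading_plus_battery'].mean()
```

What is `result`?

568.0

merge on 'site' (how='left') → 6 rows:
   reading sensor    site  battery
0      751     s4    roof       68
1      412     s2  garage       49
2      437     s4    roof       68
3       80     s4    roof       68
4      607     s2   field       33
5      732     s5    roof       68
sort by battery descending:
   reading sensor    site  battery
0      751     s4    roof       68
2      437     s4    roof       68
3       80     s4    roof       68
5      732     s5    roof       68
1      412     s2  garage       49
4      607     s2   field       33
add column reading_plus_battery = t['reading'] + t['battery']:
   reading sensor    site  battery  reading_plus_battery
0      751     s4    roof       68                   819
2      437     s4    roof       68                   505
3       80     s4    roof       68                   148
5      732     s5    roof       68                   800
1      412     s2  garage       49                   461
4      607     s2   field       33                   640
filter rows where battery > 49:
   reading sensor  site  battery  reading_plus_battery
0      751     s4  roof       68                   819
2      437     s4  roof       68                   505
3       80     s4  roof       68                   148
5      732     s5  roof       68                   800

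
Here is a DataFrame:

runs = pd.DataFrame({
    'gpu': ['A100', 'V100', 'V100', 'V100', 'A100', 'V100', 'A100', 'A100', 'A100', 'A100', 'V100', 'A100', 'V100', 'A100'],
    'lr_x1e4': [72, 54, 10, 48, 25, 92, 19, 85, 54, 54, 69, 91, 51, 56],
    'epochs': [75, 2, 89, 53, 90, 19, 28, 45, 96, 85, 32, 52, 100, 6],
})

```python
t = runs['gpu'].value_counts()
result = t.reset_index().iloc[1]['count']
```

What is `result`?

value_counts of gpu:
gpu
A100    8
V100    6
Name: count, dtype: int64
reset_index():
    gpu  count
0  A100      8
1  V100      6

6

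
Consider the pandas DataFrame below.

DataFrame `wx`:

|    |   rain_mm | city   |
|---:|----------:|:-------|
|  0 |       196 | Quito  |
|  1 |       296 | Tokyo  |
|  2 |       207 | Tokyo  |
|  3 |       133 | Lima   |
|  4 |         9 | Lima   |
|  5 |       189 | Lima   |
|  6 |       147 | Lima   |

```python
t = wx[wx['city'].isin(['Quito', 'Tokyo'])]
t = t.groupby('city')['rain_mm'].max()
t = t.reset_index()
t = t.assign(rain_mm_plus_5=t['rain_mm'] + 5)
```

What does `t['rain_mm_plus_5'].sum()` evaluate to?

filter rows where city in ['Quito', 'Tokyo']:
   rain_mm   city
0      196  Quito
1      296  Tokyo
2      207  Tokyo
group by city, max of rain_mm:
city
Quito    196
Tokyo    296
Name: rain_mm, dtype: int64
reset_index():
    city  rain_mm
0  Quito      196
1  Tokyo      296
add column rain_mm_plus_5 = t['rain_mm'] + 5:
    city  rain_mm  rain_mm_plus_5
0  Quito      196             201
1  Tokyo      296             301

502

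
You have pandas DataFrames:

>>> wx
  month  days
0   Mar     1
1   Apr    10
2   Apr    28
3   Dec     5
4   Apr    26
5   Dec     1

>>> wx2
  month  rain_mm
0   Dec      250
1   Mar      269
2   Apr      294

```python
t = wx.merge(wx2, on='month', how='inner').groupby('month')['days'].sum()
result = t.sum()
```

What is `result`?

71

merge on 'month' (how='inner') → 6 rows:
  month  days  rain_mm
0   Mar     1      269
1   Apr    10      294
2   Apr    28      294
3   Dec     5      250
4   Apr    26      294
5   Dec     1      250
group by month, sum of days:
month
Apr    64
Dec     6
Mar     1
Name: days, dtype: int64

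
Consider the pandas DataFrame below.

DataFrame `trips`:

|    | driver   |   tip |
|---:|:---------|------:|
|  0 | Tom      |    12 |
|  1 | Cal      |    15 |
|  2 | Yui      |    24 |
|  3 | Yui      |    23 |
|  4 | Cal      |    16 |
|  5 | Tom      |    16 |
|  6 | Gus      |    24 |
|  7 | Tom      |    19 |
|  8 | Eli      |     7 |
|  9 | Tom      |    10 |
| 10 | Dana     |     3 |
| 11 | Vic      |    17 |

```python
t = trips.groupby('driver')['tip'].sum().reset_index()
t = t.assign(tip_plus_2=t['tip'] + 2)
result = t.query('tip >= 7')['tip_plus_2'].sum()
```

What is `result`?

195

group by driver, sum of tip:
driver
Cal     31
Dana     3
Eli      7
Gus     24
Tom     57
Vic     17
Yui     47
Name: tip, dtype: int64
reset_index():
  driver  tip
0    Cal   31
1   Dana    3
2    Eli    7
3    Gus   24
4    Tom   57
5    Vic   17
6    Yui   47
add column tip_plus_2 = t['tip'] + 2:
  driver  tip  tip_plus_2
0    Cal   31          33
1   Dana    3           5
2    Eli    7           9
3    Gus   24          26
4    Tom   57          59
5    Vic   17          19
6    Yui   47          49
filter rows where tip >= 7:
  driver  tip  tip_plus_2
0    Cal   31          33
2    Eli    7           9
3    Gus   24          26
4    Tom   57          59
5    Vic   17          19
6    Yui   47          49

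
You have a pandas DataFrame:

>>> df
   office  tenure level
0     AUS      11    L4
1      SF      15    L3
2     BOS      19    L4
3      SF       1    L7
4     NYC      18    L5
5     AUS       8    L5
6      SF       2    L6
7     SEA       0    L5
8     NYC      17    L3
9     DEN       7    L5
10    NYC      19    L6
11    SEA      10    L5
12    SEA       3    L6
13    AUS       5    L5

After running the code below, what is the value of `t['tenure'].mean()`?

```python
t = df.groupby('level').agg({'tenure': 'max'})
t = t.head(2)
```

18.0

group by level, max of tenure:
       tenure
level        
L3         17
L4         19
L5         18
L6         19
L7          1
take first 2 rows:
       tenure
level        
L3         17
L4         19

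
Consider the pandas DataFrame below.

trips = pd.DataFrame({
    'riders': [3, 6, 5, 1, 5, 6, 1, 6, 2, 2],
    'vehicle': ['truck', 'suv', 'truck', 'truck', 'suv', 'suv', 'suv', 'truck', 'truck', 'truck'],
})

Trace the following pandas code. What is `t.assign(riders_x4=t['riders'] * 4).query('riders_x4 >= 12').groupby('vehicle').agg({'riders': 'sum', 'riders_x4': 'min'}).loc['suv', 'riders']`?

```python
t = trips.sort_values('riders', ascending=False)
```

sort by riders descending:
   riders vehicle
1       6     suv
5       6     suv
7       6   truck
2       5   truck
4       5     suv
0       3   truck
8       2   truck
9       2   truck
3       1   truck
6       1     suv
add column riders_x4 = t['riders'] * 4:
   riders vehicle  riders_x4
1       6     suv         24
5       6     suv         24
7       6   truck         24
2       5   truck         20
4       5     suv         20
0       3   truck         12
8       2   truck          8
9       2   truck          8
3       1   truck          4
6       1     suv          4
filter rows where riders_x4 >= 12:
   riders vehicle  riders_x4
1       6     suv         24
5       6     suv         24
7       6   truck         24
2       5   truck         20
4       5     suv         20
0       3   truck         12
group by vehicle: sum(riders), min(riders_x4):
         riders  riders_x4
vehicle                   
suv          17         20
truck        14         12
value at row 'suv', column 'riders' → 17

17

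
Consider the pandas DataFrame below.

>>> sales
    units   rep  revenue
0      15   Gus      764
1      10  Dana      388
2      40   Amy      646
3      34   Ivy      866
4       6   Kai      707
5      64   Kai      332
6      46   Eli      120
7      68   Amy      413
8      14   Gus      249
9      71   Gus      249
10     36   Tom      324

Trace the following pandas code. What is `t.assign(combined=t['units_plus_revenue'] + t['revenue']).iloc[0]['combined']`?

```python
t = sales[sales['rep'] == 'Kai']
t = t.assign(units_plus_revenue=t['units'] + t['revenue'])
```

1420

filter rows where rep == 'Kai':
   units  rep  revenue
4      6  Kai      707
5     64  Kai      332
add column units_plus_revenue = t['units'] + t['revenue']:
   units  rep  revenue  units_plus_revenue
4      6  Kai      707                 713
5     64  Kai      332                 396
add column combined = t['units_plus_revenue'] + t['revenue']:
   units  rep  revenue  units_plus_revenue  combined
4      6  Kai      707                 713      1420
5     64  Kai      332                 396       728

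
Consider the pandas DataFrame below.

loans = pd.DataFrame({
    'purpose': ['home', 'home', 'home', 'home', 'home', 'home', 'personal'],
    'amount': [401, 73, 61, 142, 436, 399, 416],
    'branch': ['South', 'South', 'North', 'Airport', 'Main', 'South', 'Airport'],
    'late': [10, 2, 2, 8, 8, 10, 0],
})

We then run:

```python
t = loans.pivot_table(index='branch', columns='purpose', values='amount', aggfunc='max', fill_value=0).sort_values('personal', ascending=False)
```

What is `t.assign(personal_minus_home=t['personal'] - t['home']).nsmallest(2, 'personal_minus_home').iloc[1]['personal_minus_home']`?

-401

pivot: rows=branch, cols=purpose, max(amount):
purpose  home  personal
branch                 
Airport   142       416
Main      436         0
North      61         0
South     401         0
sort by personal descending:
purpose  home  personal
branch                 
Airport   142       416
Main      436         0
North      61         0
South     401         0
add column personal_minus_home = t['personal'] - t['home']:
purpose  home  personal  personal_minus_home
branch                                      
Airport   142       416                  274
Main      436         0                 -436
North      61         0                  -61
South     401         0                 -401
take 2 rows with smallest personal_minus_home:
purpose  home  personal  personal_minus_home
branch                                      
Main      436         0                 -436
South     401         0                 -401
So iloc[1]['personal_minus_home'] = -401.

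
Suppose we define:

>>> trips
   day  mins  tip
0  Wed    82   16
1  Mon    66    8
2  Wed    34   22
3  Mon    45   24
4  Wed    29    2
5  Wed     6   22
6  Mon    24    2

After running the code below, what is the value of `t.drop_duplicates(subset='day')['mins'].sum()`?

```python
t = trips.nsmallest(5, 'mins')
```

30

take 5 rows with smallest mins:
   day  mins  tip
5  Wed     6   22
6  Mon    24    2
4  Wed    29    2
2  Wed    34   22
3  Mon    45   24
drop duplicate day (keep=first):
   day  mins  tip
5  Wed     6   22
6  Mon    24    2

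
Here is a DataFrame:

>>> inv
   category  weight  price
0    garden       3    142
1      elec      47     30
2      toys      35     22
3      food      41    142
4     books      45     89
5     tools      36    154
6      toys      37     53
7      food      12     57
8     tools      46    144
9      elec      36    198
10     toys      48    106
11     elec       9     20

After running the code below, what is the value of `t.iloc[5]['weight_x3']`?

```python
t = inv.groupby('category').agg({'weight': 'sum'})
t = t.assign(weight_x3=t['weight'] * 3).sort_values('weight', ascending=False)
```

group by category, sum of weight:
          weight
category        
books         45
elec          92
food          53
garden         3
tools         82
toys         120
add column weight_x3 = t['weight'] * 3:
          weight  weight_x3
category                   
books         45        135
elec          92        276
food          53        159
garden         3          9
tools         82        246
toys         120        360
sort by weight descending:
          weight  weight_x3
category                   
toys         120        360
elec          92        276
tools         82        246
food          53        159
books         45        135
garden         3          9

9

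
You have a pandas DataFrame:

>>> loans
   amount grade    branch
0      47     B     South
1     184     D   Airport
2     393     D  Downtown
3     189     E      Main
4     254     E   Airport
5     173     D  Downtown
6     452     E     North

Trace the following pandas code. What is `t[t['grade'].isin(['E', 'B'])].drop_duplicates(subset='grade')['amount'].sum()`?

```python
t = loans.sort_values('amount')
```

sort by amount:
   amount grade    branch
0      47     B     South
5     173     D  Downtown
1     184     D   Airport
3     189     E      Main
4     254     E   Airport
2     393     D  Downtown
6     452     E     North
filter rows where grade in ['E', 'B']:
   amount grade   branch
0      47     B    South
3     189     E     Main
4     254     E  Airport
6     452     E    North
drop duplicate grade (keep=first):
   amount grade branch
0      47     B  South
3     189     E   Main

236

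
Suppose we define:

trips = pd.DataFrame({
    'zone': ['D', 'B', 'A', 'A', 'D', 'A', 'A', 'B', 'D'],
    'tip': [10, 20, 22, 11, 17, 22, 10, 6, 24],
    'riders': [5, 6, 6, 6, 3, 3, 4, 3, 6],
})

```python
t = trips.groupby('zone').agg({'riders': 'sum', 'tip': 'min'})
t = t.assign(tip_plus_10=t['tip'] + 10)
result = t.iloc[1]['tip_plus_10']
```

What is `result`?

16

group by zone: sum(riders), min(tip):
      riders  tip
zone             
A         19   10
B          9    6
D         14   10
add column tip_plus_10 = t['tip'] + 10:
      riders  tip  tip_plus_10
zone                          
A         19   10           20
B          9    6           16
D         14   10           20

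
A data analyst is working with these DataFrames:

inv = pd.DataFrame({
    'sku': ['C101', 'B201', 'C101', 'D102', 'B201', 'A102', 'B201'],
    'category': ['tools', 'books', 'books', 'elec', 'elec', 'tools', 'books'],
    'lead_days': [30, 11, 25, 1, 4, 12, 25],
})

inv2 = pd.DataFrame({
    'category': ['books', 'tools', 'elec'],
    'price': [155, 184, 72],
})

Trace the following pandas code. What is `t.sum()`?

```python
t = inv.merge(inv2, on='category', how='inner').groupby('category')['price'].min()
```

411

merge on 'category' (how='inner') → 7 rows:
    sku category  lead_days  price
0  C101    tools         30    184
1  B201    books         11    155
2  C101    books         25    155
3  D102     elec          1     72
4  B201     elec          4     72
5  A102    tools         12    184
6  B201    books         25    155
group by category, min of price:
category
books    155
elec      72
tools    184
Name: price, dtype: int64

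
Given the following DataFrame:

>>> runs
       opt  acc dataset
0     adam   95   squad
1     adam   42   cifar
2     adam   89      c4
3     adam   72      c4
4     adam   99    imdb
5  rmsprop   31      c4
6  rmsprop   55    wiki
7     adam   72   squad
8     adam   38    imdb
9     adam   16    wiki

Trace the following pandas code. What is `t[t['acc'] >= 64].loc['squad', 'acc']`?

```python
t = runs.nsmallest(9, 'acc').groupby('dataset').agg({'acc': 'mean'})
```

83.5

take 9 rows with smallest acc:
       opt  acc dataset
9     adam   16    wiki
5  rmsprop   31      c4
8     adam   38    imdb
1     adam   42   cifar
6  rmsprop   55    wiki
3     adam   72      c4
7     adam   72   squad
2     adam   89      c4
0     adam   95   squad
group by dataset, mean of acc:
          acc
dataset      
c4       64.0
cifar    42.0
imdb     38.0
squad    83.5
wiki     35.5
filter rows where acc >= 64:
          acc
dataset      
c4       64.0
squad    83.5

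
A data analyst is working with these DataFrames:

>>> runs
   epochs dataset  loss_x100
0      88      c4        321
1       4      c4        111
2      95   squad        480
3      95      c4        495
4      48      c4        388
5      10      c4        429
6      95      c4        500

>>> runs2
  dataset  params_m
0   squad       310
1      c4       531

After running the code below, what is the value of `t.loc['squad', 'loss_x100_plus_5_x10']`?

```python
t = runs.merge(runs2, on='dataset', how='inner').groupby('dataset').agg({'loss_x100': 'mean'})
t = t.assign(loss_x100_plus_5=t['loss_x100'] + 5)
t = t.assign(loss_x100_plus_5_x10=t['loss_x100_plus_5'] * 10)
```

merge on 'dataset' (how='inner') → 7 rows:
   epochs dataset  loss_x100  params_m
0      88      c4        321       531
1       4      c4        111       531
2      95   squad        480       310
3      95      c4        495       531
4      48      c4        388       531
5      10      c4        429       531
6      95      c4        500       531
group by dataset, mean of loss_x100:
         loss_x100
dataset           
c4           374.0
squad        480.0
add column loss_x100_plus_5 = t['loss_x100'] + 5:
         loss_x100  loss_x100_plus_5
dataset                             
c4           374.0             379.0
squad        480.0             485.0
add column loss_x100_plus_5_x10 = t['loss_x100_plus_5'] * 10:
         loss_x100  loss_x100_plus_5  loss_x100_plus_5_x10
dataset                                                   
c4           374.0             379.0                3790.0
squad        480.0             485.0                4850.0

4850.0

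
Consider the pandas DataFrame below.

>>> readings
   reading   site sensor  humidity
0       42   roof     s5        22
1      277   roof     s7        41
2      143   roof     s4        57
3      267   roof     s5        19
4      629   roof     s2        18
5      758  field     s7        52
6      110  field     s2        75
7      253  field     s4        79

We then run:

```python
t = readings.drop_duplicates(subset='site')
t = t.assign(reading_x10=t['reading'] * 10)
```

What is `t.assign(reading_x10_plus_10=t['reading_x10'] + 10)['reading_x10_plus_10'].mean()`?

4010.0

drop duplicate site (keep=first):
   reading   site sensor  humidity
0       42   roof     s5        22
5      758  field     s7        52
add column reading_x10 = t['reading'] * 10:
   reading   site sensor  humidity  reading_x10
0       42   roof     s5        22          420
5      758  field     s7        52         7580
add column reading_x10_plus_10 = t['reading_x10'] + 10:
   reading   site sensor  humidity  reading_x10  reading_x10_plus_10
0       42   roof     s5        22          420                  430
5      758  field     s7        52         7580                 7590
So mean() = 4010.0.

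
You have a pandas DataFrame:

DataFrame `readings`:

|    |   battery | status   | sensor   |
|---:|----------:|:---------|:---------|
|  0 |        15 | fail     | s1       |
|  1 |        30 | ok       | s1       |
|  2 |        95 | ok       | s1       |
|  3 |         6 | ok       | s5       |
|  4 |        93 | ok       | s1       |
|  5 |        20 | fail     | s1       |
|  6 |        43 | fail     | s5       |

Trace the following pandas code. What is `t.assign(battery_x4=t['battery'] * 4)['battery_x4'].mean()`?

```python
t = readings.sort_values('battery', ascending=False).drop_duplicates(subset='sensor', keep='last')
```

sort by battery descending:
   battery status sensor
2       95     ok     s1
4       93     ok     s1
6       43   fail     s5
1       30     ok     s1
5       20   fail     s1
0       15   fail     s1
3        6     ok     s5
drop duplicate sensor (keep=last):
   battery status sensor
0       15   fail     s1
3        6     ok     s5
add column battery_x4 = t['battery'] * 4:
   battery status sensor  battery_x4
0       15   fail     s1          60
3        6     ok     s5          24
mean of column 'battery_x4' → 42.0

42.0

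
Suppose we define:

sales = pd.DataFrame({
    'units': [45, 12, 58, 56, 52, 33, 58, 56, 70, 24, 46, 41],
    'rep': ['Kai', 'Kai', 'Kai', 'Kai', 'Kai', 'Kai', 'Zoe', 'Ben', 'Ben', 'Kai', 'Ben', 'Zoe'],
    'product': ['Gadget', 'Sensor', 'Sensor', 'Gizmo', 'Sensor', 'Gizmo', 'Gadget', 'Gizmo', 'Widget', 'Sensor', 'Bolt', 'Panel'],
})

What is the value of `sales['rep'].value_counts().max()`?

7

value_counts of rep:
rep
Kai    7
Ben    3
Zoe    2
Name: count, dtype: int64
Taking the max of the resulting series gives 7.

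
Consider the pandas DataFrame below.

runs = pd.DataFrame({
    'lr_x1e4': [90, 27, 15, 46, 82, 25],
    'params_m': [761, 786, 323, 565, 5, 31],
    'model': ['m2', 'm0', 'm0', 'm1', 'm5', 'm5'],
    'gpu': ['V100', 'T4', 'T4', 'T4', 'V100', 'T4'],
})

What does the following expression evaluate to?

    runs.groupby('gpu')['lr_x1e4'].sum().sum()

group by gpu, sum of lr_x1e4:
gpu
T4      113
V100    172
Name: lr_x1e4, dtype: int64
Finally, sum of the resulting series = 285.

285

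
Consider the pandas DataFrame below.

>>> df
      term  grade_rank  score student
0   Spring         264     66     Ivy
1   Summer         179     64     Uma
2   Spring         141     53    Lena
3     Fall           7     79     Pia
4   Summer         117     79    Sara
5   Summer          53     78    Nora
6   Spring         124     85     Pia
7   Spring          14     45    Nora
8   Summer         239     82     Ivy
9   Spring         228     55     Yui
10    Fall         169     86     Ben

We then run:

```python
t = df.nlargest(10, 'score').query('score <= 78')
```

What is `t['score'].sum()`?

take 10 rows with largest score:
      term  grade_rank  score student
10    Fall         169     86     Ben
6   Spring         124     85     Pia
8   Summer         239     82     Ivy
3     Fall           7     79     Pia
4   Summer         117     79    Sara
5   Summer          53     78    Nora
0   Spring         264     66     Ivy
1   Summer         179     64     Uma
9   Spring         228     55     Yui
2   Spring         141     53    Lena
filter rows where score <= 78:
     term  grade_rank  score student
5  Summer          53     78    Nora
0  Spring         264     66     Ivy
1  Summer         179     64     Uma
9  Spring         228     55     Yui
2  Spring         141     53    Lena
So sum() = 316.

316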